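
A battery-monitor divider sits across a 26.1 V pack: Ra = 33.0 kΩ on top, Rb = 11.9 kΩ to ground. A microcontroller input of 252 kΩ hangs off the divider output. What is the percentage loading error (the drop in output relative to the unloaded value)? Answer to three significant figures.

3.35 %

The divider's output (Thévenin) resistance is Ra‖Rb = 8.746 kΩ.
Fractional drop under load = R_th/(R_th + R_L) = 8.746 / (8.746 + 252) = 0.03354.
So the output falls by 3.35 %.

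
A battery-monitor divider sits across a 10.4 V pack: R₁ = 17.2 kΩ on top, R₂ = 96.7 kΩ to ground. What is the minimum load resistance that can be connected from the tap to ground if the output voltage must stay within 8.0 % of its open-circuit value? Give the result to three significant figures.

R_L(min) ≈ 168 kΩ

Output resistance R_th = R₁‖R₂ = (17.2 × 96.7)/113.9 = 14.60 kΩ.
The fractional drop is R_th/(R_th + R_L); requiring this ≤ 0.0800 gives R_L ≥ R_th(1/0.0800 − 1) = 14.60 × 11.50 = 168 kΩ.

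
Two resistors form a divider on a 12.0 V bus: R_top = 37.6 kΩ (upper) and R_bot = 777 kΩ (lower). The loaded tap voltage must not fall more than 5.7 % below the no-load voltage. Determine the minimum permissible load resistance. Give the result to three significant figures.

Output resistance R_th = R_top‖R_bot = (37.6 × 777)/814.6 = 35.86 kΩ.
The fractional drop is R_th/(R_th + R_L); requiring this ≤ 0.0570 gives R_L ≥ R_th(1/0.0570 − 1) = 35.86 × 16.54 = 593 kΩ.

R_L(min) ≈ 593 kΩ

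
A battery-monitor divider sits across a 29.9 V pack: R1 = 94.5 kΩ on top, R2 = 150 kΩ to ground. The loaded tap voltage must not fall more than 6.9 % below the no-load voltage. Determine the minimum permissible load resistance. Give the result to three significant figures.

R_L(min) ≈ 782 kΩ

Output resistance R_th = R1‖R2 = (94.5 × 150)/244.5 = 57.98 kΩ.
The fractional drop is R_th/(R_th + R_L); requiring this ≤ 0.0690 gives R_L ≥ R_th(1/0.0690 − 1) = 57.98 × 13.49 = 782 kΩ.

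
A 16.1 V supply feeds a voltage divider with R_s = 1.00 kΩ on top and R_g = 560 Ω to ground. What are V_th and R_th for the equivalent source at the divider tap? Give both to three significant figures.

V_th is the open-circuit tap voltage: 16.1 × 560/(1000 + 560) = 5.78 V.
With the supply zeroed, R_s and R_g appear in parallel from the tap: R_th = R_s‖R_g = (1000 × 560)/1560 = 359 Ω.

V_th = 5.78 V, R_th = 359 Ω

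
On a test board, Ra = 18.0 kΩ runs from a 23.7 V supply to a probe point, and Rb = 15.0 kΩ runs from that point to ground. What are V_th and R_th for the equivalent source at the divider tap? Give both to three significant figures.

V_th is the open-circuit tap voltage: 23.7 × 15.0/(18.0 + 15.0) = 10.8 V.
With the supply zeroed, Ra and Rb appear in parallel from the tap: R_th = Ra‖Rb = (18.0 × 15.0)/33.00 = 8.18 kΩ.

V_th = 10.8 V, R_th = 8.18 kΩ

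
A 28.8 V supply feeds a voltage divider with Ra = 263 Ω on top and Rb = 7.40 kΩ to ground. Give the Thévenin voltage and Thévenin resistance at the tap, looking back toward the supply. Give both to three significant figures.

V_th is the open-circuit tap voltage: 28.8 × 7400/(263 + 7400) = 27.8 V.
With the supply zeroed, Ra and Rb appear in parallel from the tap: R_th = Ra‖Rb = (263 × 7400)/7663 = 254 Ω.

V_th = 27.8 V, R_th = 254 Ω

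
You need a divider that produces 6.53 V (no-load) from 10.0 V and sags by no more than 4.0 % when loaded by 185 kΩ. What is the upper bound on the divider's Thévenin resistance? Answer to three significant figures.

Loading drop = R_th/(R_th + R_L) ≤ 0.0400, so R_th ≤ R_L · ε/(1−ε) = 185 kΩ × 0.0400/0.9600 = 7.71 kΩ.

R_th ≤ 7.71 kΩ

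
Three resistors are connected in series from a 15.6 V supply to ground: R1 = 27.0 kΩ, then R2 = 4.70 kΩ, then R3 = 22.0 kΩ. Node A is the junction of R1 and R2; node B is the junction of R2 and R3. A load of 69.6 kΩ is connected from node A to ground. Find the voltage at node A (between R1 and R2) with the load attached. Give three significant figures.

Below node A the series string R2+R3 = 26.70 kΩ sits in parallel with the 69.6 kΩ load: 19.30 kΩ.
V_A = 15.6 × 19.30/(27.0 + 19.30) = 6.50 V.

V ≈ 6.50 V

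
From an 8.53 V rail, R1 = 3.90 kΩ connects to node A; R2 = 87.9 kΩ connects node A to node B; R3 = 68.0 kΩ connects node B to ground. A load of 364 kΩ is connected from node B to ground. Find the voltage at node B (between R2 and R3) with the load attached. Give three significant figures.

V ≈ 3.28 V

At node B, R3 is in parallel with the load: R3‖R_L = 57.30 kΩ.
Below node A the resistance is R2 + (R3‖R_L) = 145.2 kΩ, so V_A = 8.53 × 145.2/149.1 = 8.307 V.
Then V_B = V_A × (R3‖R_L)/(R2 + R3‖R_L) = 8.307 × 57.30/145.2 = 3.28 V.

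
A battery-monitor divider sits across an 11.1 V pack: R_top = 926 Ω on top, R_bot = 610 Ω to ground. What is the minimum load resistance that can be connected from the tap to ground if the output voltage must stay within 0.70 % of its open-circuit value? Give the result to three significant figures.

Output resistance R_th = R_top‖R_bot = (926 × 610)/1536 = 367.7 Ω.
The fractional drop is R_th/(R_th + R_L); requiring this ≤ 0.00700 gives R_L ≥ R_th(1/0.00700 − 1) = 367.7 × 141.9 = 52.2 kΩ.

R_L(min) ≈ 52.2 kΩ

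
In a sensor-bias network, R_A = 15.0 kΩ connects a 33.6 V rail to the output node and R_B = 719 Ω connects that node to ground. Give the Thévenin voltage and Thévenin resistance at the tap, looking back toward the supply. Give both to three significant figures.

V_th = 1.54 V, R_th = 686 Ω

V_th is the open-circuit tap voltage: 33.6 × 719/(15000 + 719) = 1.54 V.
With the supply zeroed, R_A and R_B appear in parallel from the tap: R_th = R_A‖R_B = (15000 × 719)/15720 = 686 Ω.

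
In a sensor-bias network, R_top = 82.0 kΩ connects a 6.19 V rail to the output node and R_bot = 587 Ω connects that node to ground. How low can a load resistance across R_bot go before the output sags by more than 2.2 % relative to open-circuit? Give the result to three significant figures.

Output resistance R_th = R_top‖R_bot = (82000 × 587)/82590 = 582.8 Ω.
The fractional drop is R_th/(R_th + R_L); requiring this ≤ 0.0220 gives R_L ≥ R_th(1/0.0220 − 1) = 582.8 × 44.45 = 25.9 kΩ.

R_L(min) ≈ 25.9 kΩ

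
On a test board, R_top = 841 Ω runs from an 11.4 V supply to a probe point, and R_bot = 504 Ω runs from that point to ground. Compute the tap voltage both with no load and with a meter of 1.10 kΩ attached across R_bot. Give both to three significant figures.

Unloaded: 4.27 V; loaded: 3.32 V

Open-circuit: V = 11.4 × 504/(841 + 504) = 4.27 V.
With the load, R_bot becomes R_bot‖R_L = 345.6 Ω, so V = 11.4 × 345.6/1187 = 3.32 V.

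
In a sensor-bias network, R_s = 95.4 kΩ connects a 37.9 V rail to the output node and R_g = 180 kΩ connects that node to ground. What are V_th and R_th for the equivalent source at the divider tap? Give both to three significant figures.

V_th = 24.8 V, R_th = 62.4 kΩ

V_th is the open-circuit tap voltage: 37.9 × 180/(95.4 + 180) = 24.8 V.
With the supply zeroed, R_s and R_g appear in parallel from the tap: R_th = R_s‖R_g = (95.4 × 180)/275.4 = 62.4 kΩ.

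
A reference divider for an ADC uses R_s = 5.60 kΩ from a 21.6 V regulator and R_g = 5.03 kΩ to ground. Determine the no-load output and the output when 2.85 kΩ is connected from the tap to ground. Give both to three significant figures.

Unloaded: 10.2 V; loaded: 5.30 V

Open-circuit: V = 21.6 × 5.03/(5.60 + 5.03) = 10.2 V.
With the load, R_g becomes R_g‖R_L = 1.819 kΩ, so V = 21.6 × 1.819/7.419 = 5.30 V.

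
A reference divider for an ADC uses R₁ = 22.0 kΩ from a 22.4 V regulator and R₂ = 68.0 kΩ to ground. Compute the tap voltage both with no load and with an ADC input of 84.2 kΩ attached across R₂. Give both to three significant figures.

Open-circuit: V = 22.4 × 68.0/(22.0 + 68.0) = 16.9 V.
With the load, R₂ becomes R₂‖R_L = 37.62 kΩ, so V = 22.4 × 37.62/59.62 = 14.1 V.

Unloaded: 16.9 V; loaded: 14.1 V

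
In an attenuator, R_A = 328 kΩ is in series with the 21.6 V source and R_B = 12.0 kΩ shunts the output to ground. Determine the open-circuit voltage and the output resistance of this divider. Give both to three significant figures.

V_th is the open-circuit tap voltage: 21.6 × 12.0/(328 + 12.0) = 0.762 V.
With the supply zeroed, R_A and R_B appear in parallel from the tap: R_th = R_A‖R_B = (328 × 12.0)/340.0 = 11.6 kΩ.

V_th = 0.762 V, R_th = 11.6 kΩ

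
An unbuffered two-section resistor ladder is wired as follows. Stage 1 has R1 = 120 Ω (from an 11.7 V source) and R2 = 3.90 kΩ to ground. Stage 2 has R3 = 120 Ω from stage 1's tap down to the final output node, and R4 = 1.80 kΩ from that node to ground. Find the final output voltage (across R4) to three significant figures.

V_out ≈ 10.0 V

Stage 2 presents R3+R4 = 1920 Ω as a load on stage 1's tap.
Stage 1's lower leg becomes R2‖(R3+R4) = 1287 Ω, so V_mid = 11.7 × 1287/1407 = 10.70 V.
Stage 2 is itself unloaded: V_out = V_mid × R4/(R3+R4) = 10.70 × 1800/1920 = 10.0 V.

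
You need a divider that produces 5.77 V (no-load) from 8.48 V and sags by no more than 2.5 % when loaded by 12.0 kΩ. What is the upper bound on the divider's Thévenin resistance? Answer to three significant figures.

R_th ≤ 308 Ω

Loading drop = R_th/(R_th + R_L) ≤ 0.0250, so R_th ≤ R_L · ε/(1−ε) = 12.0 kΩ × 0.0250/0.9750 = 308 Ω.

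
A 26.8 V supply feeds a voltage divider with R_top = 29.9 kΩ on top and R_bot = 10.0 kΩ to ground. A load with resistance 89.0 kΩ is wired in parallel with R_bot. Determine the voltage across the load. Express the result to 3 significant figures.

V_out ≈ 6.20 V

The load sits in parallel with R_bot: R_bot‖R_L = (10.0 × 89.0) / (10.0 + 89.0) = 8.990 kΩ.
V_out = 26.8 × 8.990 / (29.9 + 8.990) = 26.8 × 8.990/38.89 = 6.20 V.
(Unloaded it would have been 6.72 V.)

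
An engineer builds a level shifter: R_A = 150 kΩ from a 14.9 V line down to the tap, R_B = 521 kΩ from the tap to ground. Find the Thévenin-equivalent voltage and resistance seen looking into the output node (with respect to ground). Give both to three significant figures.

V_th = 11.6 V, R_th = 116 kΩ

V_th is the open-circuit tap voltage: 14.9 × 521/(150 + 521) = 11.6 V.
With the supply zeroed, R_A and R_B appear in parallel from the tap: R_th = R_A‖R_B = (150 × 521)/671.0 = 116 kΩ.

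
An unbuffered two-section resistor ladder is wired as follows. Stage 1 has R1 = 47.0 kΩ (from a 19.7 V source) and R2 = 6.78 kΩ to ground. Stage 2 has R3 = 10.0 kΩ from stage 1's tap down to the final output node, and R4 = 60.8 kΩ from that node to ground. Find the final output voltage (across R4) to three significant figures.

V_out ≈ 1.97 V

Stage 2 presents R3+R4 = 70.80 kΩ as a load on stage 1's tap.
Stage 1's lower leg becomes R2‖(R3+R4) = 6.187 kΩ, so V_mid = 19.7 × 6.187/53.19 = 2.292 V.
Stage 2 is itself unloaded: V_out = V_mid × R4/(R3+R4) = 2.292 × 60.8/70.80 = 1.97 V.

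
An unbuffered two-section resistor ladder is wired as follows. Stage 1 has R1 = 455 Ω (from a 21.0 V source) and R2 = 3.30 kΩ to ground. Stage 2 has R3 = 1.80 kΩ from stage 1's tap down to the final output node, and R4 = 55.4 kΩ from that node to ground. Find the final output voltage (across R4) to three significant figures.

Stage 2 presents R3+R4 = 57200 Ω as a load on stage 1's tap.
Stage 1's lower leg becomes R2‖(R3+R4) = 3120 Ω, so V_mid = 21.0 × 3120/3575 = 18.33 V.
Stage 2 is itself unloaded: V_out = V_mid × R4/(R3+R4) = 18.33 × 55400/57200 = 17.8 V.

V_out ≈ 17.8 V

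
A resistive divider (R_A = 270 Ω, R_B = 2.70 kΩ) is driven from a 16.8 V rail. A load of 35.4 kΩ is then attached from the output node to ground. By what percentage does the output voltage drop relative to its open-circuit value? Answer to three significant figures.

0.689 %

The divider's output (Thévenin) resistance is R_A‖R_B = 245.5 Ω.
Fractional drop under load = R_th/(R_th + R_L) = 245.5 / (245.5 + 35400) = 0.006886.
So the output falls by 0.689 %.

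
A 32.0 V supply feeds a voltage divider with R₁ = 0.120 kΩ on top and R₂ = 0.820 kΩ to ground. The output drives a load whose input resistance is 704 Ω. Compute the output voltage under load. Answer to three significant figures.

The load sits in parallel with R₂: R₂‖R_L = (820 × 704) / (820 + 704) = 378.8 Ω.
V_out = 32.0 × 378.8 / (120 + 378.8) = 32.0 × 378.8/498.8 = 24.3 V.
(Unloaded it would have been 27.9 V.)

V_out ≈ 24.3 V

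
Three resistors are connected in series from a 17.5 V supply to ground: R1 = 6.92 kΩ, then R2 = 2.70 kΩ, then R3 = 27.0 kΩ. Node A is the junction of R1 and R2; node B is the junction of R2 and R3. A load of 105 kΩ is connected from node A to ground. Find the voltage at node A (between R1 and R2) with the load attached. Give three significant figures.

Below node A the series string R2+R3 = 29.70 kΩ sits in parallel with the 105 kΩ load: 23.15 kΩ.
V_A = 17.5 × 23.15/(6.92 + 23.15) = 13.5 V.

V ≈ 13.5 V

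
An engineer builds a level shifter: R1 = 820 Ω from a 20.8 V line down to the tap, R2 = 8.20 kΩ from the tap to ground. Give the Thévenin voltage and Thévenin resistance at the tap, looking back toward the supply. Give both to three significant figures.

V_th is the open-circuit tap voltage: 20.8 × 8200/(820 + 8200) = 18.9 V.
With the supply zeroed, R1 and R2 appear in parallel from the tap: R_th = R1‖R2 = (820 × 8200)/9020 = 745 Ω.

V_th = 18.9 V, R_th = 745 Ω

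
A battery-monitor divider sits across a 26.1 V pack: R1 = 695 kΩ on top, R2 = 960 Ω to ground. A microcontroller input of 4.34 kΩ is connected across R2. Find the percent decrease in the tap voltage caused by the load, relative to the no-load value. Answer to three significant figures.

18.1 %

The divider's output (Thévenin) resistance is R1‖R2 = 958.7 Ω.
Fractional drop under load = R_th/(R_th + R_L) = 958.7 / (958.7 + 4340) = 0.1809.
So the output falls by 18.1 %.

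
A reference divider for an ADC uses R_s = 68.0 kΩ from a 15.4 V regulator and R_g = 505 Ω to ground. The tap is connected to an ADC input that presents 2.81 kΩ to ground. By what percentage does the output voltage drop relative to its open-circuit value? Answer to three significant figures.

15.1 %

The divider's output (Thévenin) resistance is R_s‖R_g = 501.3 Ω.
Fractional drop under load = R_th/(R_th + R_L) = 501.3 / (501.3 + 2810) = 0.1514.
So the output falls by 15.1 %.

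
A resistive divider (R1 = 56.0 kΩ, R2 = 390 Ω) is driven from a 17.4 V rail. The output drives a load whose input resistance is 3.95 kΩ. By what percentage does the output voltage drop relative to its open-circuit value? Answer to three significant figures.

8.93 %

The divider's output (Thévenin) resistance is R1‖R2 = 387.3 Ω.
Fractional drop under load = R_th/(R_th + R_L) = 387.3 / (387.3 + 3950) = 0.08930.
So the output falls by 8.93 %.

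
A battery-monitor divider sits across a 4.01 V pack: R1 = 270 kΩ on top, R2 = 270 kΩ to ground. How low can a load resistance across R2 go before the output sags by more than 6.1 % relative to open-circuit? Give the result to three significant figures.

R_L(min) ≈ 2.08 MΩ

Output resistance R_th = R1‖R2 = (270 × 270)/540.0 = 135.0 kΩ.
The fractional drop is R_th/(R_th + R_L); requiring this ≤ 0.0610 gives R_L ≥ R_th(1/0.0610 − 1) = 135.0 × 15.39 = 2.08 MΩ.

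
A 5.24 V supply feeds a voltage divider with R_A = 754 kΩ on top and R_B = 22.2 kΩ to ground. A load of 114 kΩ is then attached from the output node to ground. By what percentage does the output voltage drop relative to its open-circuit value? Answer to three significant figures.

Unloaded V = 5.24 × 22.2/776.2 = 0.1499 V.
Loaded: R_B‖R_L = 18.58 kΩ, giving V = 5.24 × 18.58/772.6 = 0.1260 V.
Drop = (0.1499 − 0.1260) / 0.1499 = 15.9 %.

15.9 %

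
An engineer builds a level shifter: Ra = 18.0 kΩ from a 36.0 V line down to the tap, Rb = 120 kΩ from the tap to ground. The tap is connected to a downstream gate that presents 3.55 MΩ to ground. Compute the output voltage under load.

The load sits in parallel with Rb: Rb‖R_L = (120 × 3550) / (120 + 3550) = 116.1 kΩ.
V_out = 36.0 × 116.1 / (18.0 + 116.1) = 36.0 × 116.1/134.1 = 31.2 V.

V_out ≈ 31.2 V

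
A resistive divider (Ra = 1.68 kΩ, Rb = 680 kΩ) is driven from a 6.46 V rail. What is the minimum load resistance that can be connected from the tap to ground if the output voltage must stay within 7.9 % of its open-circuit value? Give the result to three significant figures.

Output resistance R_th = Ra‖Rb = (1.68 × 680)/681.7 = 1.676 kΩ.
The fractional drop is R_th/(R_th + R_L); requiring this ≤ 0.0790 gives R_L ≥ R_th(1/0.0790 − 1) = 1.676 × 11.66 = 19.5 kΩ.

R_L(min) ≈ 19.5 kΩ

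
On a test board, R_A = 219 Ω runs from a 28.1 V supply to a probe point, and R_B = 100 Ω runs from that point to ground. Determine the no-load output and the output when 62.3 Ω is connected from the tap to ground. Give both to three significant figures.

Unloaded: 8.81 V; loaded: 4.19 V

Open-circuit: V = 28.1 × 100/(219 + 100) = 8.81 V.
With the load, R_B becomes R_B‖R_L = 38.39 Ω, so V = 28.1 × 38.39/257.4 = 4.19 V.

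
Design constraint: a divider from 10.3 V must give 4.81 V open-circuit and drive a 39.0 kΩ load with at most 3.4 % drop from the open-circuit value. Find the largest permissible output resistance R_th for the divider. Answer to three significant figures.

R_th ≤ 1.37 kΩ

Loading drop = R_th/(R_th + R_L) ≤ 0.0340, so R_th ≤ R_L · ε/(1−ε) = 39.0 kΩ × 0.0340/0.9660 = 1.37 kΩ.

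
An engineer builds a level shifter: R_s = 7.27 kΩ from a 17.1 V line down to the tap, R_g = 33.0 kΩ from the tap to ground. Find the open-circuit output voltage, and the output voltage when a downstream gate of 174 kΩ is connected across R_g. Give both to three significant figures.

Open-circuit: V = 17.1 × 33.0/(7.27 + 33.0) = 14.0 V.
With the load, R_g becomes R_g‖R_L = 27.74 kΩ, so V = 17.1 × 27.74/35.01 = 13.5 V.

Unloaded: 14.0 V; loaded: 13.5 V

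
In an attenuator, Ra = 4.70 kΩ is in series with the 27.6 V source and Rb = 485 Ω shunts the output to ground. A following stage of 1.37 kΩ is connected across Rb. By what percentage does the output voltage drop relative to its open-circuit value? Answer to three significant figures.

24.3 %

The divider's output (Thévenin) resistance is Ra‖Rb = 439.6 Ω.
Fractional drop under load = R_th/(R_th + R_L) = 439.6 / (439.6 + 1370) = 0.2429.
So the output falls by 24.3 %.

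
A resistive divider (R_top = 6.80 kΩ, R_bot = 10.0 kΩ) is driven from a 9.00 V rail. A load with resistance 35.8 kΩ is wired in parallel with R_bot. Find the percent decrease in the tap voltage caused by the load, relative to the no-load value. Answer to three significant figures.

Unloaded V = 9.00 × 10.0/16.80 = 5.3571 V.
Loaded: R_bot‖R_L = 7.817 kΩ, giving V = 9.00 × 7.817/14.62 = 4.8130 V.
Drop = (5.3571 − 4.8130) / 5.3571 = 10.2 %.

10.2 %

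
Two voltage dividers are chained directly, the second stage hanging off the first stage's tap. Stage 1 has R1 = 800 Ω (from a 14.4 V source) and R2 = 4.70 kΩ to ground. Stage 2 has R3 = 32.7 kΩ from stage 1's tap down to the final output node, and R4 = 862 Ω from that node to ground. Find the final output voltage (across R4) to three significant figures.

Stage 2 presents R3+R4 = 33560 Ω as a load on stage 1's tap.
Stage 1's lower leg becomes R2‖(R3+R4) = 4123 Ω, so V_mid = 14.4 × 4123/4923 = 12.06 V.
Stage 2 is itself unloaded: V_out = V_mid × R4/(R3+R4) = 12.06 × 862/33560 = 0.310 V.

V_out ≈ 0.310 V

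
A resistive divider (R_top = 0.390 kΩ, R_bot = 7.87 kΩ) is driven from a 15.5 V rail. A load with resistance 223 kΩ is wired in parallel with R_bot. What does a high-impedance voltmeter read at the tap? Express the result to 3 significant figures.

The load sits in parallel with R_bot: R_bot‖R_L = (7870 × 223000) / (7870 + 223000) = 7602 Ω.
V_out = 15.5 × 7602 / (390 + 7602) = 15.5 × 7602/7992 = 14.7 V.
(Unloaded it would have been 14.8 V.)

V_out ≈ 14.7 V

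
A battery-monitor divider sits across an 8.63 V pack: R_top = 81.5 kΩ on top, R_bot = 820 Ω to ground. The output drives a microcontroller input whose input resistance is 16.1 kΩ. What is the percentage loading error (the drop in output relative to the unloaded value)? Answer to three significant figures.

4.80 %

The divider's output (Thévenin) resistance is R_top‖R_bot = 811.8 Ω.
Fractional drop under load = R_th/(R_th + R_L) = 811.8 / (811.8 + 16100) = 0.04800.
So the output falls by 4.80 %.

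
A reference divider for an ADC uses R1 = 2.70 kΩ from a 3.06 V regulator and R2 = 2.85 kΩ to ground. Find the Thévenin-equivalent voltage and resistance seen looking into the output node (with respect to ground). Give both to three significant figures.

V_th is the open-circuit tap voltage: 3.06 × 2.85/(2.70 + 2.85) = 1.57 V.
With the supply zeroed, R1 and R2 appear in parallel from the tap: R_th = R1‖R2 = (2.70 × 2.85)/5.550 = 1.39 kΩ.

V_th = 1.57 V, R_th = 1.39 kΩ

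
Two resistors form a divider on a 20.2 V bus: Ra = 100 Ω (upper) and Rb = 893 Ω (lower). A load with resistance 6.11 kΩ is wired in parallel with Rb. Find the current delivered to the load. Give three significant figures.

Rb‖R_L = 779.1 Ω; V_out = 20.2 × 779.1/879.1 = 17.90 V.
I_L = V_out / R_L = 17.90 / 6.11 kΩ = 2.93 mA.

I_L ≈ 2.93 mA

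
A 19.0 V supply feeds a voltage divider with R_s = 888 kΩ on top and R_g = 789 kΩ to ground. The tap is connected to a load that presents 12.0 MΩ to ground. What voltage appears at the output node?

V_out ≈ 8.64 V

The load sits in parallel with R_g: R_g‖R_L = (789 × 12000) / (789 + 12000) = 740.3 kΩ.
V_out = 19.0 × 740.3 / (888 + 740.3) = 19.0 × 740.3/1628 = 8.64 V.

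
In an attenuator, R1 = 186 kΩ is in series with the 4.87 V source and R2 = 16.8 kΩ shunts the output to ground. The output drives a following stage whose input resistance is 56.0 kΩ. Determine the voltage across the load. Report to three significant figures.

V_out ≈ 0.316 V

The load sits in parallel with R2: R2‖R_L = (16.8 × 56.0) / (16.8 + 56.0) = 12.92 kΩ.
V_out = 4.87 × 12.92 / (186 + 12.92) = 4.87 × 12.92/198.9 = 0.316 V.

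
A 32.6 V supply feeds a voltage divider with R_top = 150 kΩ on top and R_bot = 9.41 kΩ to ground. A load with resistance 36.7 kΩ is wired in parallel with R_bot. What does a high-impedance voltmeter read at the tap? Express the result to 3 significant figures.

V_out ≈ 1.55 V

The load sits in parallel with R_bot: R_bot‖R_L = (9.41 × 36.7) / (9.41 + 36.7) = 7.490 kΩ.
V_out = 32.6 × 7.490 / (150 + 7.490) = 32.6 × 7.490/157.5 = 1.55 V.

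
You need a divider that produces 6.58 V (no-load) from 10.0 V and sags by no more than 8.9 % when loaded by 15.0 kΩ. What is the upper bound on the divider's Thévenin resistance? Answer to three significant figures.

Loading drop = R_th/(R_th + R_L) ≤ 0.0890, so R_th ≤ R_L · ε/(1−ε) = 15.0 kΩ × 0.0890/0.9110 = 1.47 kΩ.

R_th ≤ 1.47 kΩ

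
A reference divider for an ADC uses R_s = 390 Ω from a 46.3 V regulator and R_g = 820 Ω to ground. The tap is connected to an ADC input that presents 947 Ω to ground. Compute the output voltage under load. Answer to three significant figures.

The load sits in parallel with R_g: R_g‖R_L = (820 × 947) / (820 + 947) = 439.5 Ω.
V_out = 46.3 × 439.5 / (390 + 439.5) = 46.3 × 439.5/829.5 = 24.5 V.

V_out ≈ 24.5 V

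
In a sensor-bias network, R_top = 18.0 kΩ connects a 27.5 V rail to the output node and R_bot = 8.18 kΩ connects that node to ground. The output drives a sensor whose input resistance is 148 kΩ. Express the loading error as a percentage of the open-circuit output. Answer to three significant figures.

The divider's output (Thévenin) resistance is R_top‖R_bot = 5.624 kΩ.
Fractional drop under load = R_th/(R_th + R_L) = 5.624 / (5.624 + 148) = 0.03661.
So the output falls by 3.66 %.

3.66 %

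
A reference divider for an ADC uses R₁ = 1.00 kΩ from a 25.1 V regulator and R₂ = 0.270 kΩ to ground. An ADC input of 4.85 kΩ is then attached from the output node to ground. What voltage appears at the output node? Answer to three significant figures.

V_out ≈ 5.11 V

The load sits in parallel with R₂: R₂‖R_L = (270 × 4850) / (270 + 4850) = 255.8 Ω.
V_out = 25.1 × 255.8 / (1000 + 255.8) = 25.1 × 255.8/1256 = 5.11 V.
(Unloaded it would have been 5.34 V.)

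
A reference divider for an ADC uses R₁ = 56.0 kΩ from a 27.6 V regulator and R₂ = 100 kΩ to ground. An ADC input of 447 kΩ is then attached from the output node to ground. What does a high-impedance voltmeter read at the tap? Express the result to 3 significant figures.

The load sits in parallel with R₂: R₂‖R_L = (100 × 447) / (100 + 447) = 81.72 kΩ.
V_out = 27.6 × 81.72 / (56.0 + 81.72) = 27.6 × 81.72/137.7 = 16.4 V.

V_out ≈ 16.4 V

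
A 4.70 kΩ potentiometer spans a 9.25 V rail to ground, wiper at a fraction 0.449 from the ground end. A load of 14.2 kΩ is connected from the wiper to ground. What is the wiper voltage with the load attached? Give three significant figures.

V ≈ 3.84 V

The wiper splits the pot into (1−α)R = 2.590 kΩ above and αR = 2.110 kΩ below.
Lower section ‖ load = 1.837 kΩ.
V_wiper = 9.25 × 1.837/(2.590 + 1.837) = 3.84 V.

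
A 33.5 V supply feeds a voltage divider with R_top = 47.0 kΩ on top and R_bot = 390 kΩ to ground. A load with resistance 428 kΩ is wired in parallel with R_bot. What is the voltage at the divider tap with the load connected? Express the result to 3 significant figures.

V_out ≈ 27.2 V

The load sits in parallel with R_bot: R_bot‖R_L = (390 × 428) / (390 + 428) = 204.1 kΩ.
V_out = 33.5 × 204.1 / (47.0 + 204.1) = 33.5 × 204.1/251.1 = 27.2 V.
(Unloaded it would have been 29.9 V.)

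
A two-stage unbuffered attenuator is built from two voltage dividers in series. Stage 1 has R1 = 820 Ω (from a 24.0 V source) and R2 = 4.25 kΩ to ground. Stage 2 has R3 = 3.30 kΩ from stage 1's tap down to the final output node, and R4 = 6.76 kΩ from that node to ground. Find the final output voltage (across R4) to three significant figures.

V_out ≈ 12.7 V

Stage 2 presents R3+R4 = 10060 Ω as a load on stage 1's tap.
Stage 1's lower leg becomes R2‖(R3+R4) = 2988 Ω, so V_mid = 24.0 × 2988/3808 = 18.83 V.
Stage 2 is itself unloaded: V_out = V_mid × R4/(R3+R4) = 18.83 × 6760/10060 = 12.7 V.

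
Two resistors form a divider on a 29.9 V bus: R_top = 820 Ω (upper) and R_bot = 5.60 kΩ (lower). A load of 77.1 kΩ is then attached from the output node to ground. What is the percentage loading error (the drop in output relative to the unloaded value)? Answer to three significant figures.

0.919 %

The divider's output (Thévenin) resistance is R_top‖R_bot = 715.3 Ω.
Fractional drop under load = R_th/(R_th + R_L) = 715.3 / (715.3 + 77100) = 0.009192.
So the output falls by 0.919 %.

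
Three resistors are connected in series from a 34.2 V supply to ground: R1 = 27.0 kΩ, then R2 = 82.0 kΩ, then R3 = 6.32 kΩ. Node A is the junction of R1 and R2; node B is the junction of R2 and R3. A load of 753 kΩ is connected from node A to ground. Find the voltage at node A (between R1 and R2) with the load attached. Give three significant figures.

V ≈ 25.5 V

Below node A the series string R2+R3 = 88.32 kΩ sits in parallel with the 753 kΩ load: 79.05 kΩ.
V_A = 34.2 × 79.05/(27.0 + 79.05) = 25.5 V.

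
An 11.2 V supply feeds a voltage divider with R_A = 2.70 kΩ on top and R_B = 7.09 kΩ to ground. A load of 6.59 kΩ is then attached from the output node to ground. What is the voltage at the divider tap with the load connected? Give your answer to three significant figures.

V_out ≈ 6.26 V

The load sits in parallel with R_B: R_B‖R_L = (7.09 × 6.59) / (7.09 + 6.59) = 3.415 kΩ.
V_out = 11.2 × 3.415 / (2.70 + 3.415) = 11.2 × 3.415/6.115 = 6.26 V.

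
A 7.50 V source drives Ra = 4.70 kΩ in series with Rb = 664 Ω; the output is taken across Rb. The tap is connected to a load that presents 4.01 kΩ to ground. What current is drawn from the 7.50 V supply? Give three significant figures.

Rb‖R_L = 569.7 Ω, so the source sees Ra + Rb‖R_L = 5270 Ω.
I = 7.50 V / 5270 Ω = 1.42 mA.

I ≈ 1.42 mA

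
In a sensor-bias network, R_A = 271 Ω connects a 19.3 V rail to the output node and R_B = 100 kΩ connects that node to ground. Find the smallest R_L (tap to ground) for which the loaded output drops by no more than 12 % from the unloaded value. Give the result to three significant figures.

Output resistance R_th = R_A‖R_B = (271 × 100000)/100300 = 270.3 Ω.
The fractional drop is R_th/(R_th + R_L); requiring this ≤ 0.120 gives R_L ≥ R_th(1/0.120 − 1) = 270.3 × 7.333 = 1.98 kΩ.

R_L(min) ≈ 1.98 kΩ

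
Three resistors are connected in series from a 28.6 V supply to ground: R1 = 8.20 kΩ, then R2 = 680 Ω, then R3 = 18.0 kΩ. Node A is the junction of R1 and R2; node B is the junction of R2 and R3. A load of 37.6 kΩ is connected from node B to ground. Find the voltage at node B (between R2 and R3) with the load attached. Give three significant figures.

At node B, R3 is in parallel with the load: R3‖R_L = 12170 Ω.
Below node A the resistance is R2 + (R3‖R_L) = 12850 Ω, so V_A = 28.6 × 12850/21050 = 17.46 V.
Then V_B = V_A × (R3‖R_L)/(R2 + R3‖R_L) = 17.46 × 12170/12850 = 16.5 V.

V ≈ 16.5 V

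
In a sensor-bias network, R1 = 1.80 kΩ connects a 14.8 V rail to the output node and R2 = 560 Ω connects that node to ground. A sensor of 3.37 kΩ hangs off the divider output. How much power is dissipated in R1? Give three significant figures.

Total resistance from the source is R1 + (R2‖R_L) = 2280 Ω, so I = 14.8/2280 Ω = 6.491 mA.
P = I²·R1 = (6.491 mA)² × 1.80 kΩ = 75.8 mW.

P ≈ 75.8 mW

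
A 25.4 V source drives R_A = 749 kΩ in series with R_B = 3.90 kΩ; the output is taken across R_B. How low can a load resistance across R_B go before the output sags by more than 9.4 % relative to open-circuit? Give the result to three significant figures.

Output resistance R_th = R_A‖R_B = (749 × 3.90)/752.9 = 3.880 kΩ.
The fractional drop is R_th/(R_th + R_L); requiring this ≤ 0.0940 gives R_L ≥ R_th(1/0.0940 − 1) = 3.880 × 9.638 = 37.4 kΩ.

R_L(min) ≈ 37.4 kΩ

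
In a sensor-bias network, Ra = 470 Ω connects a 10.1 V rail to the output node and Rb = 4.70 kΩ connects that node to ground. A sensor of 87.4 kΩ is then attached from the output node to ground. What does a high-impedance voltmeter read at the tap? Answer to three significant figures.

V_out ≈ 9.14 V

The load sits in parallel with Rb: Rb‖R_L = (4700 × 87400) / (4700 + 87400) = 4460 Ω.
V_out = 10.1 × 4460 / (470 + 4460) = 10.1 × 4460/4930 = 9.14 V.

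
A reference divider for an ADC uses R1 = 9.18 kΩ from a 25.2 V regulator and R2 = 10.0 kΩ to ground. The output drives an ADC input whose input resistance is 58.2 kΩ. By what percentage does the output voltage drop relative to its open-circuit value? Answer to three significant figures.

7.60 %

The divider's output (Thévenin) resistance is R1‖R2 = 4.786 kΩ.
Fractional drop under load = R_th/(R_th + R_L) = 4.786 / (4.786 + 58.2) = 0.07599.
So the output falls by 7.60 %.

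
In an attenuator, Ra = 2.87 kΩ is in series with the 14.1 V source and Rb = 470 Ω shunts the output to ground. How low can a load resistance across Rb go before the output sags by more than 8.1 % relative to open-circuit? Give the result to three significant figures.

Output resistance R_th = Ra‖Rb = (2870 × 470)/3340 = 403.9 Ω.
The fractional drop is R_th/(R_th + R_L); requiring this ≤ 0.0810 gives R_L ≥ R_th(1/0.0810 − 1) = 403.9 × 11.35 = 4.58 kΩ.

R_L(min) ≈ 4.58 kΩ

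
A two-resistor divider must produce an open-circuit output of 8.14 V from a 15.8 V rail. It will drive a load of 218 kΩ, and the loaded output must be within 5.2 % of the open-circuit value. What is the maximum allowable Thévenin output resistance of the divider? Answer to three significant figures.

R_th ≤ 12.0 kΩ

Loading drop = R_th/(R_th + R_L) ≤ 0.0520, so R_th ≤ R_L · ε/(1−ε) = 218 kΩ × 0.0520/0.9480 = 12.0 kΩ.
(Any R1, R2 with R2/(R1+R2) = 0.515 and R1‖R2 ≤ 12.0 kΩ will meet the spec.)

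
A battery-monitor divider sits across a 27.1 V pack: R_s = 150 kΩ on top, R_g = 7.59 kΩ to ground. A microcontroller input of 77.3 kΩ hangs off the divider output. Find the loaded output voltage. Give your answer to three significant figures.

V_out ≈ 1.19 V

The load sits in parallel with R_g: R_g‖R_L = (7.59 × 77.3) / (7.59 + 77.3) = 6.911 kΩ.
V_out = 27.1 × 6.911 / (150 + 6.911) = 27.1 × 6.911/156.9 = 1.19 V.
(Unloaded it would have been 1.31 V.)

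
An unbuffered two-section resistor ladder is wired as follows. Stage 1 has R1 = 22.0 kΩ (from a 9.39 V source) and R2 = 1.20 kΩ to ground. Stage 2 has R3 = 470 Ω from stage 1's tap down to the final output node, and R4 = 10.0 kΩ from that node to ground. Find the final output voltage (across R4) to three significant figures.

Stage 2 presents R3+R4 = 10470 Ω as a load on stage 1's tap.
Stage 1's lower leg becomes R2‖(R3+R4) = 1077 Ω, so V_mid = 9.39 × 1077/23080 = 0.4381 V.
Stage 2 is itself unloaded: V_out = V_mid × R4/(R3+R4) = 0.4381 × 10000/10470 = 0.418 V.

V_out ≈ 0.418 V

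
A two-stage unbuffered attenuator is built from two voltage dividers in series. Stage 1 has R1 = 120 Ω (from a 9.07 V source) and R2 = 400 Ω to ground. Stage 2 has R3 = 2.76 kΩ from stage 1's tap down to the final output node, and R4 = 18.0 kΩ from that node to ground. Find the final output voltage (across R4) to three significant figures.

Stage 2 presents R3+R4 = 20760 Ω as a load on stage 1's tap.
Stage 1's lower leg becomes R2‖(R3+R4) = 392.4 Ω, so V_mid = 9.07 × 392.4/512.4 = 6.946 V.
Stage 2 is itself unloaded: V_out = V_mid × R4/(R3+R4) = 6.946 × 18000/20760 = 6.02 V.

V_out ≈ 6.02 V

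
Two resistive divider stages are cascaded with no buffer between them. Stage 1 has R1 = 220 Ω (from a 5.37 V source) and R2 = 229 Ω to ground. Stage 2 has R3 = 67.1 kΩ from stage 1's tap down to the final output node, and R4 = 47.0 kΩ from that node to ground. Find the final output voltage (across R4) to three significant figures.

Stage 2 presents R3+R4 = 114100 Ω as a load on stage 1's tap.
Stage 1's lower leg becomes R2‖(R3+R4) = 228.5 Ω, so V_mid = 5.37 × 228.5/448.5 = 2.736 V.
Stage 2 is itself unloaded: V_out = V_mid × R4/(R3+R4) = 2.736 × 47000/114100 = 1.13 V.

V_out ≈ 1.13 V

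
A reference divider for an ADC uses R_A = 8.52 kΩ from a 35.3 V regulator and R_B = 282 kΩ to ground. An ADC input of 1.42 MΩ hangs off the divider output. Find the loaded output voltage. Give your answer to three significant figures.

The load sits in parallel with R_B: R_B‖R_L = (282 × 1420) / (282 + 1420) = 235.3 kΩ.
V_out = 35.3 × 235.3 / (8.52 + 235.3) = 35.3 × 235.3/243.8 = 34.1 V.

V_out ≈ 34.1 V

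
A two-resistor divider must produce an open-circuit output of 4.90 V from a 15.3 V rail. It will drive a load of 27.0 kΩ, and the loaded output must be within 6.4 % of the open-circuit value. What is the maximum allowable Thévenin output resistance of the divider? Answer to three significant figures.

Loading drop = R_th/(R_th + R_L) ≤ 0.0640, so R_th ≤ R_L · ε/(1−ε) = 27.0 kΩ × 0.0640/0.9360 = 1.85 kΩ.
(Any R1, R2 with R2/(R1+R2) = 0.320 and R1‖R2 ≤ 1.85 kΩ will meet the spec.)

R_th ≤ 1.85 kΩ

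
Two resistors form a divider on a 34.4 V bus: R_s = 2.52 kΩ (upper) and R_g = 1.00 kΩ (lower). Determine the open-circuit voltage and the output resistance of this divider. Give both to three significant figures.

V_th is the open-circuit tap voltage: 34.4 × 1.00/(2.52 + 1.00) = 9.77 V.
With the supply zeroed, R_s and R_g appear in parallel from the tap: R_th = R_s‖R_g = (2.52 × 1.00)/3.520 = 716 Ω.

V_th = 9.77 V, R_th = 716 Ω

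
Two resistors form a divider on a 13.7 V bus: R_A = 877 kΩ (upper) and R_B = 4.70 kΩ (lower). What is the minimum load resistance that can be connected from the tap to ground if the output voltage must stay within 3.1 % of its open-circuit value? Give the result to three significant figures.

Output resistance R_th = R_A‖R_B = (877 × 4.70)/881.7 = 4.675 kΩ.
The fractional drop is R_th/(R_th + R_L); requiring this ≤ 0.0310 gives R_L ≥ R_th(1/0.0310 − 1) = 4.675 × 31.26 = 146 kΩ.

R_L(min) ≈ 146 kΩ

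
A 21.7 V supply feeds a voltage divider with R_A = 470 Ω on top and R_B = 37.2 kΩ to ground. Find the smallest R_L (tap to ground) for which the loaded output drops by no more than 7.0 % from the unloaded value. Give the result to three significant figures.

Output resistance R_th = R_A‖R_B = (470 × 37200)/37670 = 464.1 Ω.
The fractional drop is R_th/(R_th + R_L); requiring this ≤ 0.0700 gives R_L ≥ R_th(1/0.0700 − 1) = 464.1 × 13.29 = 6.17 kΩ.

R_L(min) ≈ 6.17 kΩ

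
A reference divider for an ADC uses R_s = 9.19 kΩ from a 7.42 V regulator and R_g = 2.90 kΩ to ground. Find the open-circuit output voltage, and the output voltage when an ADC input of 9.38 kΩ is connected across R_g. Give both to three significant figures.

Open-circuit: V = 7.42 × 2.90/(9.19 + 2.90) = 1.78 V.
With the load, R_g becomes R_g‖R_L = 2.215 kΩ, so V = 7.42 × 2.215/11.41 = 1.44 V.

Unloaded: 1.78 V; loaded: 1.44 V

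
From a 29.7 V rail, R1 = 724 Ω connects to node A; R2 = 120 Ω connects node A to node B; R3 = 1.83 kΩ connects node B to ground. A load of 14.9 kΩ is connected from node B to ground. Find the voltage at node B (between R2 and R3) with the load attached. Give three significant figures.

V ≈ 19.6 V

At node B, R3 is in parallel with the load: R3‖R_L = 1630 Ω.
Below node A the resistance is R2 + (R3‖R_L) = 1750 Ω, so V_A = 29.7 × 1750/2474 = 21.01 V.
Then V_B = V_A × (R3‖R_L)/(R2 + R3‖R_L) = 21.01 × 1630/1750 = 19.6 V.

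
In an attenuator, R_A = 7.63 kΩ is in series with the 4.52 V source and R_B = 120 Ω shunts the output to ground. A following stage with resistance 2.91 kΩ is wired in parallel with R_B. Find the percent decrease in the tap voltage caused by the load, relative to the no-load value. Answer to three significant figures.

The divider's output (Thévenin) resistance is R_A‖R_B = 118.1 Ω.
Fractional drop under load = R_th/(R_th + R_L) = 118.1 / (118.1 + 2910) = 0.03901.
So the output falls by 3.90 %.

3.90 %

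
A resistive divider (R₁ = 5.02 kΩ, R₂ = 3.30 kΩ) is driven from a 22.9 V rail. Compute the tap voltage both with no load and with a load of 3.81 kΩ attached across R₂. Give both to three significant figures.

Open-circuit: V = 22.9 × 3.30/(5.02 + 3.30) = 9.08 V.
With the load, R₂ becomes R₂‖R_L = 1.768 kΩ, so V = 22.9 × 1.768/6.788 = 5.97 V.

Unloaded: 9.08 V; loaded: 5.97 V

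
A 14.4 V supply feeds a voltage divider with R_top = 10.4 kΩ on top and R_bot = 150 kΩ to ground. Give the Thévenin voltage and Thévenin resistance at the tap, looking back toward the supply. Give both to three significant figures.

V_th = 13.5 V, R_th = 9.73 kΩ

V_th is the open-circuit tap voltage: 14.4 × 150/(10.4 + 150) = 13.5 V.
With the supply zeroed, R_top and R_bot appear in parallel from the tap: R_th = R_top‖R_bot = (10.4 × 150)/160.4 = 9.73 kΩ.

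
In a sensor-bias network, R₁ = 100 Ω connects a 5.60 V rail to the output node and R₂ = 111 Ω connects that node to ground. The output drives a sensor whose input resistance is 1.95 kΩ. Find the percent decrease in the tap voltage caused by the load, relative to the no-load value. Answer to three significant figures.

The divider's output (Thévenin) resistance is R₁‖R₂ = 52.61 Ω.
Fractional drop under load = R_th/(R_th + R_L) = 52.61 / (52.61 + 1950) = 0.02627.
So the output falls by 2.63 %.

2.63 %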